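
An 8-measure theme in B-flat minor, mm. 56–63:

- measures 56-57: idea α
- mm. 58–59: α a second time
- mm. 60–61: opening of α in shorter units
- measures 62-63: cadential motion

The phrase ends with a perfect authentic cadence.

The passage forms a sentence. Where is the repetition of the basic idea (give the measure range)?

measures 58–59

The presentation of a sentence is the basic idea (mm. 56–57) plus its repetition (mm. 58-59); the repetition of the basic idea is therefore measures 58–59.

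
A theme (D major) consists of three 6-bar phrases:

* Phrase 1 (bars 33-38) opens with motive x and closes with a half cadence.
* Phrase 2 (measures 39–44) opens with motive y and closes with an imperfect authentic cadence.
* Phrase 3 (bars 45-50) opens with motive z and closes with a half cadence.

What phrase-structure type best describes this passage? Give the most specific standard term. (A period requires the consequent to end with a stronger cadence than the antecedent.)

The final phrase closes with a half cadence, which is not stronger than the preceding imperfect authentic cadence; the 3 phrases lack an overall antecedent–consequent design and so form a phrase group.

phrase group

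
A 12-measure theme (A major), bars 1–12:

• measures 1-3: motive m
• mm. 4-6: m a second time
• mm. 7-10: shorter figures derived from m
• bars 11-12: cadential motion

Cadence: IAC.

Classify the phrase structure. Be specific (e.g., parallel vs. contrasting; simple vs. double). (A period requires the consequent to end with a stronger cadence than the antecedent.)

sentence

Basic idea (bars 1–3) + its repetition (bars 4–6) form the presentation; fragmentation and cadence (bars 7–12) form the continuation — the 12-bar whole is a sentence.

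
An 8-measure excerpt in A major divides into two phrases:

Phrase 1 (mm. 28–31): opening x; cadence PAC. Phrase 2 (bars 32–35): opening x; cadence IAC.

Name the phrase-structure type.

phrase group

The second phrase closes with an imperfect authentic cadence, which is not stronger than the first phrase's perfect authentic cadence; without a weak→strong cadential pair there is no antecedent–consequent relationship, so this is a phrase group rather than a period.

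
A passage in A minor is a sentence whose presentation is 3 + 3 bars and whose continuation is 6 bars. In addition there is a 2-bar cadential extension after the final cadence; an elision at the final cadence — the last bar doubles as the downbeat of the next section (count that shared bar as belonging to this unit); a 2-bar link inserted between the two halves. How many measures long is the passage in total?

16 measures

Basic sentence: 3 + 3 + 6 = 12 bars.
12 (basic form) + 2 (cadential extension) + 2 (link) = 16.
The elision shares a bar with the next section but does not change this unit's count.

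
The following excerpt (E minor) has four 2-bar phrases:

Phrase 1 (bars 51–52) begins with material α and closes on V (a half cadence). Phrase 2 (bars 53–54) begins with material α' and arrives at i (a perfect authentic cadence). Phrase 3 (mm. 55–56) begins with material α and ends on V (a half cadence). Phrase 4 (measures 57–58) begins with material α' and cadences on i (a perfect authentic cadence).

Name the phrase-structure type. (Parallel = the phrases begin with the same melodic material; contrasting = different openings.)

repeated period

The cadence pattern HC–PAC–HC–PAC is weak–strong twice, and phrases 3–4 restate phrases 1–2: a period heard twice, not a double period (which would end weakly at phrase 2).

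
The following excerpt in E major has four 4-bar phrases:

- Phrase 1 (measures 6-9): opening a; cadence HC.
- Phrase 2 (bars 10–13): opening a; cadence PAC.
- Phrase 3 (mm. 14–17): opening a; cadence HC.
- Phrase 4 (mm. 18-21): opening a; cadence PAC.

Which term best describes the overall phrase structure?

repeated period

The cadence pattern HC–PAC–HC–PAC is weak–strong twice, and phrases 3–4 restate phrases 1–2: a period heard twice, not a double period (which would end weakly at phrase 2).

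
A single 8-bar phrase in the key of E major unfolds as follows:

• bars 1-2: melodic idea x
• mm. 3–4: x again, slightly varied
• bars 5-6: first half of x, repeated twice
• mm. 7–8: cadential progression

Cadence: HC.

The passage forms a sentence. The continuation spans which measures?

After the presentation (mm. 1-4), the continuation covers the fragmentation through the cadence: mm. 5-8.

measures 5–8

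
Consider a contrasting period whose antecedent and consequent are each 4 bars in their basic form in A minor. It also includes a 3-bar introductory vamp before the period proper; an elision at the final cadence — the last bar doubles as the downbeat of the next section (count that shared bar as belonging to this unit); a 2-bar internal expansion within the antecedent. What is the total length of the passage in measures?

13 measures

Basic contrasting period: 4 + 4 = 8 bars.
8 (basic form) + 3 (introduction) + 2 (internal expansion) = 13.
The elision shares a bar with the next section but does not change this unit's count.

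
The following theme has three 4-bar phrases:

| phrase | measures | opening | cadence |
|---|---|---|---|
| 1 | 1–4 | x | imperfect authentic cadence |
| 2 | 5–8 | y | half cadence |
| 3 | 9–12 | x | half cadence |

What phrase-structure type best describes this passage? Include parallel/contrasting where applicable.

The final phrase closes with a half cadence, which is not stronger than the preceding half cadence; the 3 phrases lack an overall antecedent–consequent design and so form a phrase group.

phrase group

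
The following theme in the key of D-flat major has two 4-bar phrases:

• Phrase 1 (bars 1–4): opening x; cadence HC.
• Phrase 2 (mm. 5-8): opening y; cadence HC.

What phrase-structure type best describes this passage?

phrase group

The second phrase closes with a half cadence, which is not stronger than the first phrase's half cadence; without a weak→strong cadential pair there is no antecedent–consequent relationship, so this is a phrase group rather than a period.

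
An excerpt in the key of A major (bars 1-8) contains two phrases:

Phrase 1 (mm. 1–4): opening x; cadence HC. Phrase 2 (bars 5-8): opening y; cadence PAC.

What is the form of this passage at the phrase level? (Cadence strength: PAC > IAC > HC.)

contrasting period

Phrase 1 ends with a half cadence (weaker) and phrase 2 with a perfect authentic cadence (stronger): antecedent + consequent = a period.
The two phrases open with different material (x / y), so the period is contrasting.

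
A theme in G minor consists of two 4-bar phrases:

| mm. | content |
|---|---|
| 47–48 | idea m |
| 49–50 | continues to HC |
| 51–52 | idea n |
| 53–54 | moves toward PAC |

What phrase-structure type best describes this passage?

Phrase 1 ends with a half cadence (weaker) and phrase 2 with a perfect authentic cadence (stronger): antecedent + consequent = a period.
The two phrases open with different material (m / n), so the period is contrasting.

contrasting period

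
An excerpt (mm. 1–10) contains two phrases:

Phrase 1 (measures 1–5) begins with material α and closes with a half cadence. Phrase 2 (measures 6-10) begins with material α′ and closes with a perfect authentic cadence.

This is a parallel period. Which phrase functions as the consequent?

The phrase ending with the weaker cadence (half cadence) is the antecedent; the one ending more conclusively (perfect authentic cadence) is the consequent. The consequent is phrase 2.

phrase 2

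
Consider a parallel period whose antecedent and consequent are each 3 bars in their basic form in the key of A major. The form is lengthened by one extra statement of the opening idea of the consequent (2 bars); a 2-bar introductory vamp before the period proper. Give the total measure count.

Basic parallel period: 3 + 3 = 6 bars.
6 (basic form) + 2 (extra statement) + 2 (introduction) = 10.

10 measures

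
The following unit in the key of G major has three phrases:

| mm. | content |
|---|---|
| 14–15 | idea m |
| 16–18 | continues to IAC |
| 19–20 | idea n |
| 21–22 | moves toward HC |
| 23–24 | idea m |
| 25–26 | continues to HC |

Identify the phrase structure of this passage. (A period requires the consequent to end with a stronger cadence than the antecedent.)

phrase group

The final phrase closes with a half cadence, which is not stronger than the preceding half cadence; the 3 phrases lack an overall antecedent–consequent design and so form a phrase group.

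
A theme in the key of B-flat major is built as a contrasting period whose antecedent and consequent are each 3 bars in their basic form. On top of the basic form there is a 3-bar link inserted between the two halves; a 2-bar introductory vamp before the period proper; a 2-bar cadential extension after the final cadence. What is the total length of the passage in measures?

Basic contrasting period: 3 + 3 = 6 bars.
6 (basic form) + 3 (link) + 2 (introduction) + 2 (cadential extension) = 13.

13 measures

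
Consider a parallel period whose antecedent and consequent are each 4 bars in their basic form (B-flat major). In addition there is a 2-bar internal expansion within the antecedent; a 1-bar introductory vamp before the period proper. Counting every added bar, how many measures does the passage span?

11 measures

Basic parallel period: 4 + 4 = 8 bars.
8 (basic form) + 2 (internal expansion) + 1 (introduction) = 11.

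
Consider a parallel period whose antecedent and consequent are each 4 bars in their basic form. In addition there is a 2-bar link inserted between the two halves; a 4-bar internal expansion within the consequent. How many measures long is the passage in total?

14 measures

Basic parallel period: 4 + 4 = 8 bars.
8 (basic form) + 2 (link) + 4 (internal expansion) = 14.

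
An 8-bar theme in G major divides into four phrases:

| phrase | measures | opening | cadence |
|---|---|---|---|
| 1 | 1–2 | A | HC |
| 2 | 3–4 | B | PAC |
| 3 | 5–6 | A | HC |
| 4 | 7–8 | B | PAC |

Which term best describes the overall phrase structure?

The cadence pattern HC–PAC–HC–PAC is weak–strong twice, and phrases 3–4 restate phrases 1–2: a period heard twice, not a double period (which would end weakly at phrase 2).

repeated period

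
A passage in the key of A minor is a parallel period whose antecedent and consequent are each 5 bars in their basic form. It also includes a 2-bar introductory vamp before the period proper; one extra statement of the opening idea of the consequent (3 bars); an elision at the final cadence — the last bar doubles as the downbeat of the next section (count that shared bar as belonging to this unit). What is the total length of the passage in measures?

Basic parallel period: 5 + 5 = 10 bars.
10 (basic form) + 2 (introduction) + 3 (extra statement) = 15.
The elision shares a bar with the next section but does not change this unit's count.

15 measures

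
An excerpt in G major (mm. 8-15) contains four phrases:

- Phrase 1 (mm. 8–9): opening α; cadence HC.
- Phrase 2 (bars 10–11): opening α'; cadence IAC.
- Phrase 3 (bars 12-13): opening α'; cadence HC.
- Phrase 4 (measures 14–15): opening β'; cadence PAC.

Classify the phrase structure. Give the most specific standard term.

Four phrases in two halves: the first half (mm. 8–11) ends with an imperfect authentic cadence, the second (mm. 12–15) with a perfect authentic cadence — a large antecedent–consequent pair, i.e. a double period.
Phrase 3 begins with the same material as phrase 1, making it parallel.

parallel double period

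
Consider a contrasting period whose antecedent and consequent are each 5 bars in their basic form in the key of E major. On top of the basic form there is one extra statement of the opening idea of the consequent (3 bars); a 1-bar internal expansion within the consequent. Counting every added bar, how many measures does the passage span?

14 measures

Basic contrasting period: 5 + 5 = 10 bars.
10 (basic form) + 3 (extra statement) + 1 (internal expansion) = 14.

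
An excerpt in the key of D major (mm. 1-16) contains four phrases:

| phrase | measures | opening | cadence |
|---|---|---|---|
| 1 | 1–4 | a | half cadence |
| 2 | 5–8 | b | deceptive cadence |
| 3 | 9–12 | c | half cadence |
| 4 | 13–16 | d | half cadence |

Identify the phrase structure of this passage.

Phrase 4 ends with a half cadence, no stronger than phrase 2's deceptive cadence, so the four phrases do not form a double period; nor do phrases 3–4 duplicate 1–2, so it is not a repeated period. With no phrase reaching a conclusive cadence, the passage is a phrase group.

phrase group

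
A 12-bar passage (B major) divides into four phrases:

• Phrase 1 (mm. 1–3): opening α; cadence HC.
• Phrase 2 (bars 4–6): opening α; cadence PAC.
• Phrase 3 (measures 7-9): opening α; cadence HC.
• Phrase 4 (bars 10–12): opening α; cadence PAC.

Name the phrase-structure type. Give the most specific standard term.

repeated period

The cadence pattern HC–PAC–HC–PAC is weak–strong twice, and phrases 3–4 restate phrases 1–2: a period heard twice, not a double period (which would end weakly at phrase 2).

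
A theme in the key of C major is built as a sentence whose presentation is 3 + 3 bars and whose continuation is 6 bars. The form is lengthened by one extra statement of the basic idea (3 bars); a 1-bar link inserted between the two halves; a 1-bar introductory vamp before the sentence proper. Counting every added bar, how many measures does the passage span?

17 measures

Basic sentence: 3 + 3 + 6 = 12 bars.
12 (basic form) + 3 (extra statement) + 1 (link) + 1 (introduction) = 17.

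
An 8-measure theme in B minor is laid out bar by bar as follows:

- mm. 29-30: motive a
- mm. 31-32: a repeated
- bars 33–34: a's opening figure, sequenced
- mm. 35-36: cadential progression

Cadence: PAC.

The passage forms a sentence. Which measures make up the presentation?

The presentation of a sentence is the basic idea (mm. 29–30) plus its repetition (measures 31–32); the presentation is therefore mm. 29–32.

measures 29–32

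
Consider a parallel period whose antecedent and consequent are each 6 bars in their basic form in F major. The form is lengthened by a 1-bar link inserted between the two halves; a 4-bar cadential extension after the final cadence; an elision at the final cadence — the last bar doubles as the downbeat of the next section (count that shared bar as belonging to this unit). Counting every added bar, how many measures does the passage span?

Basic parallel period: 6 + 6 = 12 bars.
12 (basic form) + 1 (link) + 4 (cadential extension) = 17.
The elision shares a bar with the next section but does not change this unit's count.

17 measures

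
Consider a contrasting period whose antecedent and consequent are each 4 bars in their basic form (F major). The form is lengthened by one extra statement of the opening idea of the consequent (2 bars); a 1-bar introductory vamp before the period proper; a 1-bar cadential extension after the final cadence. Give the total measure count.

12 measures

Basic contrasting period: 4 + 4 = 8 bars.
8 (basic form) + 2 (extra statement) + 1 (introduction) + 1 (cadential extension) = 12.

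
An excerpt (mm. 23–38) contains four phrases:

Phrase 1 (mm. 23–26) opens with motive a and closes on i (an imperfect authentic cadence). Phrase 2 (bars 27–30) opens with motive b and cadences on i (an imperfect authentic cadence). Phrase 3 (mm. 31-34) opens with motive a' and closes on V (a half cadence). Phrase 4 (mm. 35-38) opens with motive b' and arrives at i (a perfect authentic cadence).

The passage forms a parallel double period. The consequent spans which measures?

measures 31–38

In a double period the four phrases pair into a large antecedent (phrases 1–2, ending imperfect authentic cadence) and a large consequent (phrases 3–4, ending perfect authentic cadence). The consequent spans bars 31-38.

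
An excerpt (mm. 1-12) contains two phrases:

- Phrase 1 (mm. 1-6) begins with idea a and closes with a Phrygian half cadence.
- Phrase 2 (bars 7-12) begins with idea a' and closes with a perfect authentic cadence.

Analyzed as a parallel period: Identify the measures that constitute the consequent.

measures 7–12

The antecedent is the phrase ending with the weaker cadence (Phrygian half cadence, phrase 1) and the consequent the one ending more conclusively (perfect authentic cadence, phrase 2); the consequent is measures 7-12.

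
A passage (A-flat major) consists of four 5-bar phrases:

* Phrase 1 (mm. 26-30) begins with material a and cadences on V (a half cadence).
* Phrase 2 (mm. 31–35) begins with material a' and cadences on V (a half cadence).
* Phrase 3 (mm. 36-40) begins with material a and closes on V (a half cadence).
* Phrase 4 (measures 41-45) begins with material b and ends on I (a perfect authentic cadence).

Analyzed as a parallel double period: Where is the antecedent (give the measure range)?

measures 26–35

In a double period the four phrases pair into a large antecedent (phrases 1–2, ending half cadence) and a large consequent (phrases 3–4, ending perfect authentic cadence). The antecedent spans mm. 26-35.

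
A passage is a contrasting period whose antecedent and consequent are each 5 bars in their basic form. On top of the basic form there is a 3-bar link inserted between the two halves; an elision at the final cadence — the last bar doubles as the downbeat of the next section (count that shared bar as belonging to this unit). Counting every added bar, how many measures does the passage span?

Basic contrasting period: 5 + 5 = 10 bars.
10 (basic form) + 3 (link) = 13.
The elision shares a bar with the next section but does not change this unit's count.

13 measures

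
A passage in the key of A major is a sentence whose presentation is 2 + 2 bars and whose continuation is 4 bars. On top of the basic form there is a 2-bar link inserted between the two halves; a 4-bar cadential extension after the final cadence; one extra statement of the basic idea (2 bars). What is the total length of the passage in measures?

Basic sentence: 2 + 2 + 4 = 8 bars.
8 (basic form) + 2 (link) + 4 (cadential extension) + 2 (extra statement) = 16.

16 measures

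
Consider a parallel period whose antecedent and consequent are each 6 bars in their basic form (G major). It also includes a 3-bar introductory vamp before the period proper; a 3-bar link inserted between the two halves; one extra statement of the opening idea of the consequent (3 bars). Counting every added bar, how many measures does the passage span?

Basic parallel period: 6 + 6 = 12 bars.
12 (basic form) + 3 (introduction) + 3 (link) + 3 (extra statement) = 21.

21 measures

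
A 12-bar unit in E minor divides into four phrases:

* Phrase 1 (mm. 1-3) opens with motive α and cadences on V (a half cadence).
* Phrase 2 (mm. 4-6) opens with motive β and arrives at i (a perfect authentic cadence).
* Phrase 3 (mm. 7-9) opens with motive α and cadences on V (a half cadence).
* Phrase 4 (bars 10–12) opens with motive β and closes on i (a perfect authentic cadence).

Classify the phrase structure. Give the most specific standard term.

The cadence pattern HC–PAC–HC–PAC is weak–strong twice, and phrases 3–4 restate phrases 1–2: a period heard twice, not a double period (which would end weakly at phrase 2).

repeated period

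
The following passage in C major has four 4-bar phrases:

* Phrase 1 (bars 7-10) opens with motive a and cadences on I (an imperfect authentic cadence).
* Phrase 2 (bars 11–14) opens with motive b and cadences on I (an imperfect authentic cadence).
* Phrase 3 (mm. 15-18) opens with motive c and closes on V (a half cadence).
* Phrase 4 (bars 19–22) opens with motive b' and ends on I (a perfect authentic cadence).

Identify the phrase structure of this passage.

Four phrases in two halves: the first half (mm. 7-14) ends with an imperfect authentic cadence, the second (mm. 15–22) with a perfect authentic cadence — a large antecedent–consequent pair, i.e. a double period.
Phrase 3 begins with different material from phrase 1, making it contrasting.

contrasting double period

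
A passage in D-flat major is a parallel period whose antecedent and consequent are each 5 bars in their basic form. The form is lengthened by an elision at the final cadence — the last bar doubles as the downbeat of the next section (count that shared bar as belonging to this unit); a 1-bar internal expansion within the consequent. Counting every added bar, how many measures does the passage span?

11 measures

Basic parallel period: 5 + 5 = 10 bars.
10 (basic form) + 1 (internal expansion) = 11.
The elision shares a bar with the next section but does not change this unit's count.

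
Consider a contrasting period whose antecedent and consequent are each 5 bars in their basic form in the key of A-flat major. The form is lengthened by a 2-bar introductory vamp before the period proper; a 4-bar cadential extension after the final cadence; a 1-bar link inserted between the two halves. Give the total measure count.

Basic contrasting period: 5 + 5 = 10 bars.
10 (basic form) + 2 (introduction) + 4 (cadential extension) + 1 (link) = 17.

17 measures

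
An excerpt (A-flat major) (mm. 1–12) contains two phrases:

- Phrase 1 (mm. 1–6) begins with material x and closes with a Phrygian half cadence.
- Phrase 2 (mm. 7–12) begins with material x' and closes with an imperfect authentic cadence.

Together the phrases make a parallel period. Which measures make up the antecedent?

measures 1–6

The phrase ending with the weaker cadence (Phrygian half cadence) is the antecedent; the one ending more conclusively (imperfect authentic cadence) is the consequent. The antecedent is measures 1–6.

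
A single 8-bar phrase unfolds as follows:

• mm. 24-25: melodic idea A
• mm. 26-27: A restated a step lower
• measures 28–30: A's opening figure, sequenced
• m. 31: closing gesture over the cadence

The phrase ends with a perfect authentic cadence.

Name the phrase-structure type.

Basic idea (mm. 24–25) + its repetition (mm. 26–27) form the presentation; fragmentation and cadence (mm. 28–31) form the continuation — the 8-bar whole is a sentence.

sentence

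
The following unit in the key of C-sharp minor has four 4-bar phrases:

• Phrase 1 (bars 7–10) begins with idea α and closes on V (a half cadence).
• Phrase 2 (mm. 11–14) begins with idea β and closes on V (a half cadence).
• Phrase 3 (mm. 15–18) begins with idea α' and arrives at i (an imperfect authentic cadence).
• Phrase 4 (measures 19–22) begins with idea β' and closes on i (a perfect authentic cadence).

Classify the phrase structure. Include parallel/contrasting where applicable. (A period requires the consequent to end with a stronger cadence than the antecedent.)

Four phrases in two halves: the first half (mm. 7–14) ends with a half cadence, the second (mm. 15-22) with a perfect authentic cadence — a large antecedent–consequent pair, i.e. a double period.
Phrase 3 begins with the same material as phrase 1, making it parallel.

parallel double period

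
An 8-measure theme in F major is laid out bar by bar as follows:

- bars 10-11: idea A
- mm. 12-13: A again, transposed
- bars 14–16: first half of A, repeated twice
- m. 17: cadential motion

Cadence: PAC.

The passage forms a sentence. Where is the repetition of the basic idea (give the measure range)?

measures 12–13

The presentation of a sentence is the basic idea (mm. 10–11) plus its repetition (bars 12–13); the repetition of the basic idea is therefore mm. 12–13.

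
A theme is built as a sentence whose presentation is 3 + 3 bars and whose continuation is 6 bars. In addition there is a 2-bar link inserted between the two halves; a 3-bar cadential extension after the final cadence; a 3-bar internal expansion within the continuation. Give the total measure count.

Basic sentence: 3 + 3 + 6 = 12 bars.
12 (basic form) + 2 (link) + 3 (cadential extension) + 3 (internal expansion) = 20.

20 measures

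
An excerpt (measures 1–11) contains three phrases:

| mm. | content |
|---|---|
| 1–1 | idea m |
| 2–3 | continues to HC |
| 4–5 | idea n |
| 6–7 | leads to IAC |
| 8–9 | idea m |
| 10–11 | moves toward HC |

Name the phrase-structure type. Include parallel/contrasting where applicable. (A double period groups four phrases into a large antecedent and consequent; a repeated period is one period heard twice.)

The final phrase closes with a half cadence, which is not stronger than the preceding imperfect authentic cadence; the 3 phrases lack an overall antecedent–consequent design and so form a phrase group.

phrase group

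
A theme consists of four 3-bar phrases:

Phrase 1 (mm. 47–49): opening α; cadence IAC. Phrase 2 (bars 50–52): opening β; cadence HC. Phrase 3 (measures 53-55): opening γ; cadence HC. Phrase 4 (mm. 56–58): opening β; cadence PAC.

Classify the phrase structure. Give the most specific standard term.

contrasting double period

Four phrases in two halves: the first half (bars 47–52) ends with a half cadence, the second (bars 53–58) with a perfect authentic cadence — a large antecedent–consequent pair, i.e. a double period.
Phrase 3 begins with different material from phrase 1, making it contrasting.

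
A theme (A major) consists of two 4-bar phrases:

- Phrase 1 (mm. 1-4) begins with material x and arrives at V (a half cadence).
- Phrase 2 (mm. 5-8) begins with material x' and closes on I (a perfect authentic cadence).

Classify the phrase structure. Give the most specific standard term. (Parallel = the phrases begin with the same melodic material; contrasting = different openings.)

parallel period

Phrase 1 ends with a half cadence (weaker) and phrase 2 with a perfect authentic cadence (stronger): antecedent + consequent = a period.
The two phrases open with the same material (x / x'), so the period is parallel.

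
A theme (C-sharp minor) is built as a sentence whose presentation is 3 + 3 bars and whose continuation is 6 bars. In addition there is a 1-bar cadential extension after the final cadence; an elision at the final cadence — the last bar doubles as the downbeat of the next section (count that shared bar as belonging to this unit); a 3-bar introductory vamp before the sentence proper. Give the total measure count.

16 measures

Basic sentence: 3 + 3 + 6 = 12 bars.
12 (basic form) + 1 (cadential extension) + 3 (introduction) = 16.
The elision shares a bar with the next section but does not change this unit's count.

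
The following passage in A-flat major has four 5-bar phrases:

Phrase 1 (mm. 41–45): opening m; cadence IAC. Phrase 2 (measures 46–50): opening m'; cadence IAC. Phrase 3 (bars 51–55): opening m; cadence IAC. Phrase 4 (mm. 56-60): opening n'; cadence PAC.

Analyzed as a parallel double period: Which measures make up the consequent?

measures 51–60

In a double period the four phrases pair into a large antecedent (phrases 1–2, ending imperfect authentic cadence) and a large consequent (phrases 3–4, ending perfect authentic cadence). The consequent spans measures 51–60.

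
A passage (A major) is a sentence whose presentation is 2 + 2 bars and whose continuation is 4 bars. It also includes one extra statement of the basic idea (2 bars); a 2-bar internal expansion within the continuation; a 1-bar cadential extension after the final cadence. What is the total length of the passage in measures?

13 measures

Basic sentence: 2 + 2 + 4 = 8 bars.
8 (basic form) + 2 (extra statement) + 2 (internal expansion) + 1 (cadential extension) = 13.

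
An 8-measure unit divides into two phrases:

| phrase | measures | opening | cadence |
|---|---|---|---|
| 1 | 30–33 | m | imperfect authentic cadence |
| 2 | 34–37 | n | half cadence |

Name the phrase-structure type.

The second phrase closes with a half cadence, which is not stronger than the first phrase's imperfect authentic cadence; without a weak→strong cadential pair there is no antecedent–consequent relationship, so this is a phrase group rather than a period.

phrase group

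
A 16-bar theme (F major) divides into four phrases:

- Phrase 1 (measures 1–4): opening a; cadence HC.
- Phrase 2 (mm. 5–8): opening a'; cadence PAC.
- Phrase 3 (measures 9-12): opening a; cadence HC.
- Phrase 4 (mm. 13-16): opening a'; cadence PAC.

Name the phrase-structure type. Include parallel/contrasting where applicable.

repeated period

The cadence pattern HC–PAC–HC–PAC is weak–strong twice, and phrases 3–4 restate phrases 1–2: a period heard twice, not a double period (which would end weakly at phrase 2).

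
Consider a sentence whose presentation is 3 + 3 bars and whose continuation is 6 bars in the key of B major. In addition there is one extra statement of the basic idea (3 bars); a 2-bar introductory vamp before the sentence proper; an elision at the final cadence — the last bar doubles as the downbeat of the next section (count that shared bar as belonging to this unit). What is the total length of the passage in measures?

Basic sentence: 3 + 3 + 6 = 12 bars.
12 (basic form) + 3 (extra statement) + 2 (introduction) = 17.
The elision shares a bar with the next section but does not change this unit's count.

17 measures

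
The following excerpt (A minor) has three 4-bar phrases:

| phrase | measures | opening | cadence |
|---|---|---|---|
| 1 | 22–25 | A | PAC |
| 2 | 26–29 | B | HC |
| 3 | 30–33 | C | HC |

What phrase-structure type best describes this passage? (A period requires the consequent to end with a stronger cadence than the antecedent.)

The final phrase closes with a half cadence, which is not stronger than the preceding half cadence; the 3 phrases lack an overall antecedent–consequent design and so form a phrase group.

phrase group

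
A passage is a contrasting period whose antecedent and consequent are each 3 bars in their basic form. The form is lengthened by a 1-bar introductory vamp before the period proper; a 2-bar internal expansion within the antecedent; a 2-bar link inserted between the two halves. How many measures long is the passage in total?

11 measures

Basic contrasting period: 3 + 3 = 6 bars.
6 (basic form) + 1 (introduction) + 2 (internal expansion) + 2 (link) = 11.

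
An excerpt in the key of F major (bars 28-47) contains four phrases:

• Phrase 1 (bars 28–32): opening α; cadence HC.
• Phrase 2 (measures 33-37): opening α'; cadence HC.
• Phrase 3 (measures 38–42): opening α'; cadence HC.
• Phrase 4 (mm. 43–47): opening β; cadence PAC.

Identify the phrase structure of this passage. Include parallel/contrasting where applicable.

Four phrases in two halves: the first half (bars 28-37) ends with a half cadence, the second (bars 38-47) with a perfect authentic cadence — a large antecedent–consequent pair, i.e. a double period.
Phrase 3 begins with the same material as phrase 1, making it parallel.

parallel double period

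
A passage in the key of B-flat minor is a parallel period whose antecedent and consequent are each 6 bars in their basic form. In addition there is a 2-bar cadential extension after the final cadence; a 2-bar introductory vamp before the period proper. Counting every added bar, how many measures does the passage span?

16 measures

Basic parallel period: 6 + 6 = 12 bars.
12 (basic form) + 2 (cadential extension) + 2 (introduction) = 16.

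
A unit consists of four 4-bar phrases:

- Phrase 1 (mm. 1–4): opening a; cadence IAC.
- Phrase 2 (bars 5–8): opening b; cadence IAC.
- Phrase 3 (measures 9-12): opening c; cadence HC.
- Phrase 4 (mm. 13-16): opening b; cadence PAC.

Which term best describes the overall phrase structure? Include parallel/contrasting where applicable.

contrasting double period

Four phrases in two halves: the first half (measures 1–8) ends with an imperfect authentic cadence, the second (bars 9–16) with a perfect authentic cadence — a large antecedent–consequent pair, i.e. a double period.
Phrase 3 begins with different material from phrase 1, making it contrasting.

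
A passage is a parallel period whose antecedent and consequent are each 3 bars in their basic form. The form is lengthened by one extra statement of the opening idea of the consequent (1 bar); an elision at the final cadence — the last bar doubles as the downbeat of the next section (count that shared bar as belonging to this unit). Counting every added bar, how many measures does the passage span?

7 measures

Basic parallel period: 3 + 3 = 6 bars.
6 (basic form) + 1 (extra statement) = 7.
The elision shares a bar with the next section but does not change this unit's count.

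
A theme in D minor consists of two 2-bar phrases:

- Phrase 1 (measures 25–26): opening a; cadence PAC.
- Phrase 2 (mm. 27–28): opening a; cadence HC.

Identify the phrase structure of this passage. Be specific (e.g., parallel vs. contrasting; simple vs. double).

phrase group

The second phrase closes with a half cadence, which is not stronger than the first phrase's perfect authentic cadence; without a weak→strong cadential pair there is no antecedent–consequent relationship, so this is a phrase group rather than a period.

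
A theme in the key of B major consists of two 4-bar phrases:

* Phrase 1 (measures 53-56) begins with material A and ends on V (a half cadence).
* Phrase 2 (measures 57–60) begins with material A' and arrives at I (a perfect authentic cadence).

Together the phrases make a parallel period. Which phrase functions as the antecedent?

The phrase ending with the weaker cadence (half cadence) is the antecedent; the one ending more conclusively (perfect authentic cadence) is the consequent. The antecedent is phrase 1.

phrase 1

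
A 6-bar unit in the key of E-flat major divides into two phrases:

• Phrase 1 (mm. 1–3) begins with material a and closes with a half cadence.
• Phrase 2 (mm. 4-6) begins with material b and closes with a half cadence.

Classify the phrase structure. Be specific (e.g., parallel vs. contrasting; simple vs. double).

phrase group

The second phrase closes with a half cadence, which is not stronger than the first phrase's half cadence; without a weak→strong cadential pair there is no antecedent–consequent relationship, so this is a phrase group rather than a period.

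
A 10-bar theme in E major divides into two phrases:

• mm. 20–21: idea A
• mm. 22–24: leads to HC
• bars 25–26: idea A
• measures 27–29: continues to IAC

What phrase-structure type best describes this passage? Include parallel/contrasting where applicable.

parallel period

Phrase 1 ends with a half cadence (weaker) and phrase 2 with an imperfect authentic cadence (stronger): antecedent + consequent = a period.
The two phrases open with the same material (A / A), so the period is parallel.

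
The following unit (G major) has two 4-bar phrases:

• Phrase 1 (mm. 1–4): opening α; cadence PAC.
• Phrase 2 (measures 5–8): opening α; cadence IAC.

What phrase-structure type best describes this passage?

The second phrase closes with an imperfect authentic cadence, which is not stronger than the first phrase's perfect authentic cadence; without a weak→strong cadential pair there is no antecedent–consequent relationship, so this is a phrase group rather than a period.

phrase group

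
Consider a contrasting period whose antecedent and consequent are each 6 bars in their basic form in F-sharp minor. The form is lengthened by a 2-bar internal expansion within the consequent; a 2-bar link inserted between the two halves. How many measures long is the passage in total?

16 measures

Basic contrasting period: 6 + 6 = 12 bars.
12 (basic form) + 2 (internal expansion) + 2 (link) = 16.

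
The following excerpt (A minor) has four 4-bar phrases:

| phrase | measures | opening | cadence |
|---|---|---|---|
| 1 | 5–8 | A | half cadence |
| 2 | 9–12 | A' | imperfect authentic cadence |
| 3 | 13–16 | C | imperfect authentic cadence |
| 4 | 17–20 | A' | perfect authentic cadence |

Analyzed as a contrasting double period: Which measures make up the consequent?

measures 13–20

In a double period the four phrases pair into a large antecedent (phrases 1–2, ending imperfect authentic cadence) and a large consequent (phrases 3–4, ending perfect authentic cadence). The consequent spans mm. 13-20.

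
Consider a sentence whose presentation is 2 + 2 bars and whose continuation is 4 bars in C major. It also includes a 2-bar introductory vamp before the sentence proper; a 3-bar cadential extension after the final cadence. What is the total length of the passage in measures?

13 measures

Basic sentence: 2 + 2 + 4 = 8 bars.
8 (basic form) + 2 (introduction) + 3 (cadential extension) = 13.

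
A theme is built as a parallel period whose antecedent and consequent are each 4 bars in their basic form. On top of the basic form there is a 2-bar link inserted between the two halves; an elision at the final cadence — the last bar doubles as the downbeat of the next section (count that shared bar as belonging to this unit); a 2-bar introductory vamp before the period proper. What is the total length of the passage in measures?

Basic parallel period: 4 + 4 = 8 bars.
8 (basic form) + 2 (link) + 2 (introduction) = 12.
The elision shares a bar with the next section but does not change this unit's count.

12 measures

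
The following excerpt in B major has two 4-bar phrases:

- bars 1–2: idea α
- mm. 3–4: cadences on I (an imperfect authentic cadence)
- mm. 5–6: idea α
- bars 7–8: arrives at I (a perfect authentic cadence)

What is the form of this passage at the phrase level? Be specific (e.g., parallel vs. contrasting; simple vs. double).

parallel period

Phrase 1 ends with an imperfect authentic cadence (weaker) and phrase 2 with a perfect authentic cadence (stronger): antecedent + consequent = a period.
The two phrases open with the same material (α / α), so the period is parallel.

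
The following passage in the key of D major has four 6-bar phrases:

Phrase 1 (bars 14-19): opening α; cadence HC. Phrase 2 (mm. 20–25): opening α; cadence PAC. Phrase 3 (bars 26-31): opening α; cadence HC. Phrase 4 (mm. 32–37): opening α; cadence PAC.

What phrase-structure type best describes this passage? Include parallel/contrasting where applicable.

repeated period

The cadence pattern HC–PAC–HC–PAC is weak–strong twice, and phrases 3–4 restate phrases 1–2: a period heard twice, not a double period (which would end weakly at phrase 2).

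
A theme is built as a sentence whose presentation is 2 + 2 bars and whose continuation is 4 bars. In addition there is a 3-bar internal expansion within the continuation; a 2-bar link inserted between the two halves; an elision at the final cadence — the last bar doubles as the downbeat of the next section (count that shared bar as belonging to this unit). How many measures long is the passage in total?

13 measures

Basic sentence: 2 + 2 + 4 = 8 bars.
8 (basic form) + 3 (internal expansion) + 2 (link) = 13.
The elision shares a bar with the next section but does not change this unit's count.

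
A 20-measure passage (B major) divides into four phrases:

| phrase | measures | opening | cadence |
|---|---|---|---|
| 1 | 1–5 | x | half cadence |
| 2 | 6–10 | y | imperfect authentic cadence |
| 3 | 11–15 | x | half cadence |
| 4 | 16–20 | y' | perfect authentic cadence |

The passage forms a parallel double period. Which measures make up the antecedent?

measures 1–10

In a double period the four phrases pair into a large antecedent (phrases 1–2, ending imperfect authentic cadence) and a large consequent (phrases 3–4, ending perfect authentic cadence). The antecedent spans mm. 1–10.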